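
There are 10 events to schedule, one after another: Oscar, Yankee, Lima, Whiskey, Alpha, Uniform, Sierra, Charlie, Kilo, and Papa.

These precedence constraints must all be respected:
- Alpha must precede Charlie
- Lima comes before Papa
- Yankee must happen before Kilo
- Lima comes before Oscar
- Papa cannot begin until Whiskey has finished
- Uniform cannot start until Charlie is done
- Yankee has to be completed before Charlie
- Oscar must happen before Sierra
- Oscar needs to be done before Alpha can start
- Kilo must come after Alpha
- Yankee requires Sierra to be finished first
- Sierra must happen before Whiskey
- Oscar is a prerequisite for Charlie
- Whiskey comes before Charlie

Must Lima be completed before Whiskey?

Yes

There is a constraint chain Lima → Oscar → Sierra → Whiskey.
Hence Lima necessarily comes before Whiskey.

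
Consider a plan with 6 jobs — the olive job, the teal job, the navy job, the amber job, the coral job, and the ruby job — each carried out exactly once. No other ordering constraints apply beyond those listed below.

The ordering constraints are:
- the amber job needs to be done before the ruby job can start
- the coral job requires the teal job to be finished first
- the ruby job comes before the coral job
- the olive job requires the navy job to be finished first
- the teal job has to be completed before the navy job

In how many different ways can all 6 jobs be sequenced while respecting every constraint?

19

2 jobs have no prerequisites (the teal job, the amber job), so any of them could come first.
Counting all ways to extend the partial order to a total order gives 19.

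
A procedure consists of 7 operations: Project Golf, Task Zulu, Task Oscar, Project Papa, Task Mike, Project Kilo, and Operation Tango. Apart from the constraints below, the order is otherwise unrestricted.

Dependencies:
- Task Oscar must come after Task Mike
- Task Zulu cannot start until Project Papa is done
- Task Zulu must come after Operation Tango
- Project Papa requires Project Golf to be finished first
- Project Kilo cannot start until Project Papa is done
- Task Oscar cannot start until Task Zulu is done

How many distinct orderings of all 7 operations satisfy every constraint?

57

The operations with no prerequisites are Project Golf, Task Mike, Operation Tango; any of them can be placed first.
Systematically extending each partial ordering one operation at a time and counting, there are 57 complete orderings.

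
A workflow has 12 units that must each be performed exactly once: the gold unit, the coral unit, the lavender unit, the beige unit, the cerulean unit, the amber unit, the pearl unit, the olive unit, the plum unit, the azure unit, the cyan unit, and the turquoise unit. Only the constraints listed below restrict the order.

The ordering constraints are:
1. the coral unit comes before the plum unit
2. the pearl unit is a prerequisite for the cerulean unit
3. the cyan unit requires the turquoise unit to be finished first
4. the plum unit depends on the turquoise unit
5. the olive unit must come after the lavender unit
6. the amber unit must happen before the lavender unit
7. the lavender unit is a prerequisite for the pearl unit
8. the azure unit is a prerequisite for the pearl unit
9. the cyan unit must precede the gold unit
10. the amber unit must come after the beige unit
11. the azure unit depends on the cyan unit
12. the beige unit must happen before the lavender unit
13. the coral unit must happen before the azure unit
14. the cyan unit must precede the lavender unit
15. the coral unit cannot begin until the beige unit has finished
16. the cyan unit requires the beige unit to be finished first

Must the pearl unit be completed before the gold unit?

Nothing in the constraints links the pearl unit and the gold unit; they are unordered relative to each other.
A valid ordering placing the gold unit before the pearl unit exists, so the answer is no.

No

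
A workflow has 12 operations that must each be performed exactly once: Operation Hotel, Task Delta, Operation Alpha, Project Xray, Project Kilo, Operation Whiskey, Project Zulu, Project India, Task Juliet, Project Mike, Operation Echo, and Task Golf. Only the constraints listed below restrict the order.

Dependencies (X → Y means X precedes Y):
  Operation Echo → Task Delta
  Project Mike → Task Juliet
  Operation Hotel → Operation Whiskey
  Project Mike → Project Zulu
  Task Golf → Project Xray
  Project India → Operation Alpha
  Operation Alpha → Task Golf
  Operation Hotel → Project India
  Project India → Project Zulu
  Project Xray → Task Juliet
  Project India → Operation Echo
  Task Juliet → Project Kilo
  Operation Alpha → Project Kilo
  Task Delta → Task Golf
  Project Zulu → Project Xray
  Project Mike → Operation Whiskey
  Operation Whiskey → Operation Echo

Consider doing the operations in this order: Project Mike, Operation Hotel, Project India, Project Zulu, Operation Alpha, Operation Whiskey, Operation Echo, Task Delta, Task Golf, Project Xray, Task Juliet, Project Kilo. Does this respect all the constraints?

Checking each listed constraint against this order: for instance, Project Mike is in position 1 and Task Juliet in position 11, so that constraint holds — and the remaining constraints check out the same way.

Yes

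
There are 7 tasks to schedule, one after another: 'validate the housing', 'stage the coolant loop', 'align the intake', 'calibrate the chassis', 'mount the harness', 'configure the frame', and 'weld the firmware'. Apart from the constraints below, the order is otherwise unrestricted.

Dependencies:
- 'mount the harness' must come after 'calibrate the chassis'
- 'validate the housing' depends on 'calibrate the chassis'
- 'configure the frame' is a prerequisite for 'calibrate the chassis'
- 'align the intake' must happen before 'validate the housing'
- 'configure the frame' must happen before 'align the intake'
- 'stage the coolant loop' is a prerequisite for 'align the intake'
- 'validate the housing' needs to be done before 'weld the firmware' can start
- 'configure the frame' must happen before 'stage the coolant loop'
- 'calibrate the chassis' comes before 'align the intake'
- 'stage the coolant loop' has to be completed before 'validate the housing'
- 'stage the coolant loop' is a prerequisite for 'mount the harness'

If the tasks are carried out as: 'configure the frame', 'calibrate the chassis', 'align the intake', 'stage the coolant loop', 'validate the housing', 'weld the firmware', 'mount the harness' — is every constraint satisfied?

In the proposed order, 'align the intake' appears before 'stage the coolant loop'.
That contradicts the constraint that 'stage the coolant loop' must precede 'align the intake'.

No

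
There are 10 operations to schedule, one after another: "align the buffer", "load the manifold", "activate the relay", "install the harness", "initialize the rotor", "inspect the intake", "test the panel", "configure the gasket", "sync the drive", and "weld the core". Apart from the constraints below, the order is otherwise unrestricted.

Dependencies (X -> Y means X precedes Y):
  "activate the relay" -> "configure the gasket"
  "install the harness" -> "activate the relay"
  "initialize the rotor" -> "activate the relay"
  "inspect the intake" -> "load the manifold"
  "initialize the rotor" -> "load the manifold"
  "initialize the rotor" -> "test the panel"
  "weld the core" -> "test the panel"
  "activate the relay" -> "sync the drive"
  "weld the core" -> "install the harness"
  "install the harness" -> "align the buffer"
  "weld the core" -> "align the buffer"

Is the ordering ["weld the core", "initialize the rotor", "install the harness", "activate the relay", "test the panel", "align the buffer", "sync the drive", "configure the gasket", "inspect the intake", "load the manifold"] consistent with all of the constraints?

Yes

Checking each listed constraint against this order: for instance, "initialize the rotor" is in position 2 and "load the manifold" in position 10, so that constraint holds — and the remaining constraints check out the same way.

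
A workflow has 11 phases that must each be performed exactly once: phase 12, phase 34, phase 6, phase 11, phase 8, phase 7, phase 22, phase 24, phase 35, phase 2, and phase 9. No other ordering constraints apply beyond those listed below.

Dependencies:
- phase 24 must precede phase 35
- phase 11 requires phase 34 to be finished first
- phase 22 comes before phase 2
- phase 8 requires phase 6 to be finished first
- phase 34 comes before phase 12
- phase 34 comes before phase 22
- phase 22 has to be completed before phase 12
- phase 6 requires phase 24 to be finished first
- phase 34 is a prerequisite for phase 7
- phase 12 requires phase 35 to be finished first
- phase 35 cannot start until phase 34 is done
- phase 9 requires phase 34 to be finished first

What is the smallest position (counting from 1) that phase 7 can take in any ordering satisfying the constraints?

The only phase forced before phase 7 (directly or transitively) is phase 34.
So at minimum 1 phase comes before phase 7, putting phase 7 no earlier than position 2. That position is achievable by scheduling exactly that predecessor first.

2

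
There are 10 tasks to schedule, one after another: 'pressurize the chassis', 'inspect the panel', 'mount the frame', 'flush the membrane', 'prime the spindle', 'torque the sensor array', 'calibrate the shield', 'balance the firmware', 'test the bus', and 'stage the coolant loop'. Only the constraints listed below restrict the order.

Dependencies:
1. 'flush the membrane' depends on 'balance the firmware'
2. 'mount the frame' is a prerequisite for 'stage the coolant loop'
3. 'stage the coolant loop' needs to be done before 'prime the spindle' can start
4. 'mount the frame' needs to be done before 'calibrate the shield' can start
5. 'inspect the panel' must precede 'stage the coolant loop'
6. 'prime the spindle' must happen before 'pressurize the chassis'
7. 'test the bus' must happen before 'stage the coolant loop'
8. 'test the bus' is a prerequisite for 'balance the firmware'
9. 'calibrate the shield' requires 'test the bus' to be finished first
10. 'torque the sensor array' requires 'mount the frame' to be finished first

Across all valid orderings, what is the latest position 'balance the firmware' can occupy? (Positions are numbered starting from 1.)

The only task forced after 'balance the firmware' (directly or by a chain) is 'flush the membrane'.
With 1 mandatory successor out of 10 tasks total, the latest slot for 'balance the firmware' is 10−1 = 9, and it's reachable by doing all non-successors before 'balance the firmware'.

9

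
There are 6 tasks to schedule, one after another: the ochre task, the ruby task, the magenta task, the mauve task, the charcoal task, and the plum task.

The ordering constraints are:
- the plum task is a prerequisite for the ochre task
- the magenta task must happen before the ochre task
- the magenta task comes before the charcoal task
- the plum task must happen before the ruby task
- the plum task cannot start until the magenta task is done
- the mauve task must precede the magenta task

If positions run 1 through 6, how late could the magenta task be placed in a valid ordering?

2

The tasks that are forced after the magenta task, directly or by a chain of constraints, are the ochre task, the ruby task, the charcoal task, the plum task. That's 4 tasks.
So at least 4 tasks follow the magenta task, putting the magenta task no later than position 2. That position is achievable by scheduling everything else first.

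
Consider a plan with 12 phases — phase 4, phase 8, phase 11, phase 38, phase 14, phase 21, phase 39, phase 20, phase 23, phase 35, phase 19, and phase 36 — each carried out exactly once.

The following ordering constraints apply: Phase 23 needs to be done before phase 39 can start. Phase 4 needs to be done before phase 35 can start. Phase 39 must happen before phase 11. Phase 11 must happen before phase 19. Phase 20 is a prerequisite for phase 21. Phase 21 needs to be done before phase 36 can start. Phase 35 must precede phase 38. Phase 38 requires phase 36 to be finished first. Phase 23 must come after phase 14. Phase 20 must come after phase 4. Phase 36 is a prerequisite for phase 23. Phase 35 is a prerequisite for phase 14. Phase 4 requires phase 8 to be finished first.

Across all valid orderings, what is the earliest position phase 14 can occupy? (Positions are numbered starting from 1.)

Working backwards through the constraints from phase 14, its full set of required predecessors is phase 4, phase 8, phase 35 — 3 of them.
So at minimum 3 phases come before phase 14, putting phase 14 no earlier than position 4. That position is achievable by scheduling exactly those predecessors first.

4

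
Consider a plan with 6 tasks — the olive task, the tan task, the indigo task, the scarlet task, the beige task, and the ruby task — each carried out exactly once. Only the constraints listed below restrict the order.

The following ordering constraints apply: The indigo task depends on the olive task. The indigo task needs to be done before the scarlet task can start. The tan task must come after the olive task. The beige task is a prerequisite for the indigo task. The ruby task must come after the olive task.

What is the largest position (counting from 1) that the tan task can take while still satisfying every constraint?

Nothing depends on the tan task, so it can be the final task, position 6.

6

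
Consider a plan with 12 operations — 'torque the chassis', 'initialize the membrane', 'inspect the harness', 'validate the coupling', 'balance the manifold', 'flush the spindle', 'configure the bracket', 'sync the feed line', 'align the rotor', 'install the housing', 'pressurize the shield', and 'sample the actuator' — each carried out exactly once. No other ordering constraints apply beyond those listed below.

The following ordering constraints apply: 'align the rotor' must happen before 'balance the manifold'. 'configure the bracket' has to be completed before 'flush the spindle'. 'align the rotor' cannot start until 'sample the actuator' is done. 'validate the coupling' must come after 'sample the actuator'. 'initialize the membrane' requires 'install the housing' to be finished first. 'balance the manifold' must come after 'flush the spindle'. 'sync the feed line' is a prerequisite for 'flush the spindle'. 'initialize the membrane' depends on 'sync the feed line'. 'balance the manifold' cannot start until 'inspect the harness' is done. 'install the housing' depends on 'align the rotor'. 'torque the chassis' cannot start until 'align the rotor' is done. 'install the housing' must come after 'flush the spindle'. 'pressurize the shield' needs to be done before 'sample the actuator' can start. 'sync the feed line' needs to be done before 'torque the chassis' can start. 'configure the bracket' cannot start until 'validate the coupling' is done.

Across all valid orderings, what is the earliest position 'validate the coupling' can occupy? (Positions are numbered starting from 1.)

3

The operations that are forced before 'validate the coupling', directly or transitively, are 'pressurize the shield', 'sample the actuator'. That's 2 operations.
So at minimum 2 operations come before 'validate the coupling', putting 'validate the coupling' no earlier than position 3. That position is achievable by scheduling exactly those predecessors first.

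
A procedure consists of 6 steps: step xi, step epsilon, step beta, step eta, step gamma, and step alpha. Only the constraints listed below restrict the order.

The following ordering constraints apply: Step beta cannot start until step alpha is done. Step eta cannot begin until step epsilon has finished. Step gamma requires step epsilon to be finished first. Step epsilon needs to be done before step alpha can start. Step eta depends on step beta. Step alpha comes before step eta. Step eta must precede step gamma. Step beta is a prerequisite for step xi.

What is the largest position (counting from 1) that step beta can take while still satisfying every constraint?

The steps that are forced after step beta, directly or by a chain of constraints, are step xi, step eta, step gamma. That's 3 steps.
With 3 mandatory successors out of 6 steps total, the latest slot for step beta is 6−3 = 3, and it's reachable by doing all non-successors before step beta.

3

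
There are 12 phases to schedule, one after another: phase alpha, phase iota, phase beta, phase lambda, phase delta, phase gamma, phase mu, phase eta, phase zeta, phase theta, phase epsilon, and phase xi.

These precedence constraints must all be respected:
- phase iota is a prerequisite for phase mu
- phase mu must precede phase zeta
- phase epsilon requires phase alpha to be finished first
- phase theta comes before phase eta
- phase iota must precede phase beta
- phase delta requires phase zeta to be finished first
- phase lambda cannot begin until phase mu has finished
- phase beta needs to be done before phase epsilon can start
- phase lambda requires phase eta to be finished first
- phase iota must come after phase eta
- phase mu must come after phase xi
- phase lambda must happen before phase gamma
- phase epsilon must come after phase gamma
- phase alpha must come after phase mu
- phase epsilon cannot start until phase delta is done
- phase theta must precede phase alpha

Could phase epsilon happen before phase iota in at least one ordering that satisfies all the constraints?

Following phase iota → phase beta → phase epsilon, phase iota must precede phase epsilon in every valid ordering.
So no valid ordering can have phase epsilon before phase iota.

No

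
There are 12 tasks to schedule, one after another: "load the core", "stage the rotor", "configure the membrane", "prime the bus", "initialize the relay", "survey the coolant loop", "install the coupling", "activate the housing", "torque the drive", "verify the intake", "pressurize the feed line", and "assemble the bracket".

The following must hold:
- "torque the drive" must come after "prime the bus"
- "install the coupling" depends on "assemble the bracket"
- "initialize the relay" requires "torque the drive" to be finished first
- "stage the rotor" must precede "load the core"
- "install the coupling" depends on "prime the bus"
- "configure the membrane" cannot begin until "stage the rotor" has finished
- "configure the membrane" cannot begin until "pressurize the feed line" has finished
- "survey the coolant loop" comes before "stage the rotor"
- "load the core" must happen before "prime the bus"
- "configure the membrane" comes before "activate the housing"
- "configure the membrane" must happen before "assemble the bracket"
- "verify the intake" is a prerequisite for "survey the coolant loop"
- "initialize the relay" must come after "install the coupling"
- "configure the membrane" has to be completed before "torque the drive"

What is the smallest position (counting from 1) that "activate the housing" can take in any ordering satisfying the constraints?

6

The tasks that are forced before "activate the housing", directly or transitively, are "stage the rotor", "configure the membrane", "survey the coolant loop", "verify the intake", "pressurize the feed line". That's 5 tasks.
So at minimum 5 tasks come before "activate the housing", putting "activate the housing" no earlier than position 6. That position is achievable by scheduling exactly those predecessors first.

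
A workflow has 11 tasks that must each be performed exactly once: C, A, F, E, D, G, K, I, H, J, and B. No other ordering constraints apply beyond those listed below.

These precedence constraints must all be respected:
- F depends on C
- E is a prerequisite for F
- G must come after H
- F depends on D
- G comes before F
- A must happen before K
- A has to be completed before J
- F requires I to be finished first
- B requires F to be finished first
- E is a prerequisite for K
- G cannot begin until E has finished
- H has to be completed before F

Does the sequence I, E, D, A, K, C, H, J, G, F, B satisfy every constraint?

Every stated constraint is respected: I sits at position 1, ahead of F at position 10, and each of the other listed pairs likewise has the predecessor earlier in the sequence.

Yes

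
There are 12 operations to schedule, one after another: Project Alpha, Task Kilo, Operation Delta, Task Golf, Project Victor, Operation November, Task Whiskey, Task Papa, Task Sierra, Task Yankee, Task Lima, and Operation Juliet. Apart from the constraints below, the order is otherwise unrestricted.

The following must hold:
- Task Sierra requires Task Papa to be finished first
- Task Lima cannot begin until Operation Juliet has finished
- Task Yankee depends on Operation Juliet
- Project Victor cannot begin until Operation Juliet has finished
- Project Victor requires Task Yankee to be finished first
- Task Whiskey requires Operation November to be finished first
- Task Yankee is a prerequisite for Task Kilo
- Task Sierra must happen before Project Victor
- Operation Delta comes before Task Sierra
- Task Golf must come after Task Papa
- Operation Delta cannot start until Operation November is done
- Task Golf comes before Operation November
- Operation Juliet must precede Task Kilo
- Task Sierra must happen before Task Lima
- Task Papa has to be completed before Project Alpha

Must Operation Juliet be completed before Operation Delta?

No

Nothing in the constraints links Operation Juliet and Operation Delta; they are unordered relative to each other.
So Operation Juliet can come before Operation Delta or after — it is not forced.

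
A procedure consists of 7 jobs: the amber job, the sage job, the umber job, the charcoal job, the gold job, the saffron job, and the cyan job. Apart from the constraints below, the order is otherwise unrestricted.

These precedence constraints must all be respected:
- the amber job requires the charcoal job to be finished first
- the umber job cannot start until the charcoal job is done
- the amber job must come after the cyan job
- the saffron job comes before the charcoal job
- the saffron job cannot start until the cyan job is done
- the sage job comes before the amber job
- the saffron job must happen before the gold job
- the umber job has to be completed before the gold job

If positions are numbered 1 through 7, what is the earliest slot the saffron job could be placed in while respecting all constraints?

2

The only job forced before the saffron job (directly or transitively) is the cyan job.
So at minimum 1 job comes before the saffron job, putting the saffron job no earlier than position 2. That position is achievable by scheduling exactly that predecessor first.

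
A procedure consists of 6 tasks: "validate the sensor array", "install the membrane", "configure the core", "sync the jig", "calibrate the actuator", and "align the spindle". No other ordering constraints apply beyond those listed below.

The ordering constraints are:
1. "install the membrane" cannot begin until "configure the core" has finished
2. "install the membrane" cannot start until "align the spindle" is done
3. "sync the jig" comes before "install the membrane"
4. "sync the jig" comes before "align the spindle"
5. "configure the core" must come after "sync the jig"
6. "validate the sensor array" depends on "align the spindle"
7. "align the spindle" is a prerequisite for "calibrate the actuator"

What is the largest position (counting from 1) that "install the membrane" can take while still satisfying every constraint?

Nothing depends on "install the membrane", so it can be the final task, position 6.

6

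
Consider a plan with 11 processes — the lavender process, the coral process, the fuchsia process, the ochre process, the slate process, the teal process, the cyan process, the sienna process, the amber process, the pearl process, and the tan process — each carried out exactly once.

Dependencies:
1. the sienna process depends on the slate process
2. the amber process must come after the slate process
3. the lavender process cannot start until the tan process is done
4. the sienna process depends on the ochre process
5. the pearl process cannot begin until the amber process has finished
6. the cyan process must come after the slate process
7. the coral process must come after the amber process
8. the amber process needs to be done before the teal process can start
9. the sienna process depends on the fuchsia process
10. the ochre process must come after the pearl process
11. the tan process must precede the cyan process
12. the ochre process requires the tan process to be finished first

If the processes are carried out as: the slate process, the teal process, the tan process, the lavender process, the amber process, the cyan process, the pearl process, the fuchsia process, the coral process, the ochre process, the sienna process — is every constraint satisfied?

The sequence places the teal process ahead of the amber process.
Since the amber process is required before the teal process, the ordering is invalid.

No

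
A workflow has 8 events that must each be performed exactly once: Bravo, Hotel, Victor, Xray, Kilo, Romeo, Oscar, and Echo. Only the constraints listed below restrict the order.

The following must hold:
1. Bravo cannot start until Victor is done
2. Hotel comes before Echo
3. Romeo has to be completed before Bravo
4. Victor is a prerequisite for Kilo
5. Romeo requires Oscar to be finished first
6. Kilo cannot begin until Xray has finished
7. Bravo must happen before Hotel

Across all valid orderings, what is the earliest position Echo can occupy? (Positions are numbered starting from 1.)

6

Working backwards through the constraints from Echo, its full set of required predecessors is Bravo, Hotel, Victor, Romeo, Oscar — 5 of them.
With 5 mandatory predecessors, the earliest Echo can sit is position 5+1 = 6, and placing just those 5 first achieves it.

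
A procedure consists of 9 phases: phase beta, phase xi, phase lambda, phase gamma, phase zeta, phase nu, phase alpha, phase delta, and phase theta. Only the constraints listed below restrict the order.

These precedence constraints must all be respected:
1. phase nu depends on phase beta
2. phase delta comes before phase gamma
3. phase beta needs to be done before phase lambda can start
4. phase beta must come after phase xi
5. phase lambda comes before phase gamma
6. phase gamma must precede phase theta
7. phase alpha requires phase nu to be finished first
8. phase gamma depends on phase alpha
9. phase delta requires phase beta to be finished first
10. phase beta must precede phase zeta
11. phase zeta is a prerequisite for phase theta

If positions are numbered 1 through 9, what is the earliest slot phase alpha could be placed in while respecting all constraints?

4

Every phase that must precede phase alpha has to come before it. Tracing all chains that end at phase alpha, those phases are: phase beta, phase xi, phase nu — 3 in total.
So at minimum 3 phases come before phase alpha, putting phase alpha no earlier than position 4. That position is achievable by scheduling exactly those predecessors first.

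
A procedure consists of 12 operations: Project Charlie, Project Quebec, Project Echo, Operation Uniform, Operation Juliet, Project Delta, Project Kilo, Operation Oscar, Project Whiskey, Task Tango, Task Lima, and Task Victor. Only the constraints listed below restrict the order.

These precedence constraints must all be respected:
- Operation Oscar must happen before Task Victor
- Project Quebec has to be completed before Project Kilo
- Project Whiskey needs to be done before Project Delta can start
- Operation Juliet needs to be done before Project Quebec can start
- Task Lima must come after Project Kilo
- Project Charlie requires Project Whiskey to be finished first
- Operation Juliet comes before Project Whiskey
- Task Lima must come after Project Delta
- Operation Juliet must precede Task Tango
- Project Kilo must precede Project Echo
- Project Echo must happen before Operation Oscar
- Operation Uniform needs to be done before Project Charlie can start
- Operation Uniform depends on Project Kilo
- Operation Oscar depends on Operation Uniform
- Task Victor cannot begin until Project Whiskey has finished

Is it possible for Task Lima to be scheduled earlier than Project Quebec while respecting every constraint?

No

The constraints give a chain Project Quebec → Project Kilo → Task Lima, which forces Project Quebec before Task Lima.
Hence Task Lima can never be scheduled before Project Quebec.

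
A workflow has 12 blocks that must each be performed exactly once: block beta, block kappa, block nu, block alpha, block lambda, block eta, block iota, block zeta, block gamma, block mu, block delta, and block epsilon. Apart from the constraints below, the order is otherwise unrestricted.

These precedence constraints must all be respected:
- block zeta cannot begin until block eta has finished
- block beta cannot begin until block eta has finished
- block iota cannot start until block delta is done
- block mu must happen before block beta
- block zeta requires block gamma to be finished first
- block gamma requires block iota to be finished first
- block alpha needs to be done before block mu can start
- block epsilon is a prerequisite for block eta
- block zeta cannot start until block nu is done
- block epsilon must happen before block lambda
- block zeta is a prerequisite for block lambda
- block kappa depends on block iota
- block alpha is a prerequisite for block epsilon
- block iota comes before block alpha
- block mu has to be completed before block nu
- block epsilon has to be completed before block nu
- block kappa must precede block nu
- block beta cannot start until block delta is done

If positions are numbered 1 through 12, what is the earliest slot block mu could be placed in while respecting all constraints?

4

The blocks that are forced before block mu, directly or transitively, are block alpha, block iota, block delta. That's 3 blocks.
So at minimum 3 blocks come before block mu, putting block mu no earlier than position 4. That position is achievable by scheduling exactly those predecessors first.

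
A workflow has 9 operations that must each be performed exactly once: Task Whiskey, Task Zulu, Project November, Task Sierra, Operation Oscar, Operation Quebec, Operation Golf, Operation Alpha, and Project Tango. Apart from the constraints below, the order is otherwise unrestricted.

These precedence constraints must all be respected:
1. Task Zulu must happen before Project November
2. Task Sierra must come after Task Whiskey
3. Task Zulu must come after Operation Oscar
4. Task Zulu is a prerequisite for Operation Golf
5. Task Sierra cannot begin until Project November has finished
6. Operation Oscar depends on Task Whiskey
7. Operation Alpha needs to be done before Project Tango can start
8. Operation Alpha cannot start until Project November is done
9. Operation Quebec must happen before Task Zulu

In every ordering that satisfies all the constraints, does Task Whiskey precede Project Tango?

Following the dependencies: Task Whiskey → Operation Oscar → Task Zulu → Project November → Operation Alpha → Project Tango.
So Task Whiskey must precede Project Tango in any valid ordering.

Yes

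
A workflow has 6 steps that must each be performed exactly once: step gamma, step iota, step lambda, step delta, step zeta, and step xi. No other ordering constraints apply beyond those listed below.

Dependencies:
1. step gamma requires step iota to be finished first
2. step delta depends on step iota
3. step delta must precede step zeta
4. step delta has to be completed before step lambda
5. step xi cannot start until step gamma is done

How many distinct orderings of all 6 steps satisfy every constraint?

20

Step iota is the only step with nothing required before it, so every ordering starts there.
Enumerating by repeatedly choosing an available step (one whose prerequisites are all placed) gives 20 distinct complete orderings.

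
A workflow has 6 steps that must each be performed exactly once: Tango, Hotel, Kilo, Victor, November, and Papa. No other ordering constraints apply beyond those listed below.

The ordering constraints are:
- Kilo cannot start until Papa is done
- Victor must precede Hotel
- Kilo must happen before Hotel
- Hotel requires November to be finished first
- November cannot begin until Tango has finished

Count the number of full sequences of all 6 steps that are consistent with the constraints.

30

The steps with no prerequisites are Tango, Victor, Papa; any of them can be placed first.
Counting all ways to extend the partial order to a total order gives 30.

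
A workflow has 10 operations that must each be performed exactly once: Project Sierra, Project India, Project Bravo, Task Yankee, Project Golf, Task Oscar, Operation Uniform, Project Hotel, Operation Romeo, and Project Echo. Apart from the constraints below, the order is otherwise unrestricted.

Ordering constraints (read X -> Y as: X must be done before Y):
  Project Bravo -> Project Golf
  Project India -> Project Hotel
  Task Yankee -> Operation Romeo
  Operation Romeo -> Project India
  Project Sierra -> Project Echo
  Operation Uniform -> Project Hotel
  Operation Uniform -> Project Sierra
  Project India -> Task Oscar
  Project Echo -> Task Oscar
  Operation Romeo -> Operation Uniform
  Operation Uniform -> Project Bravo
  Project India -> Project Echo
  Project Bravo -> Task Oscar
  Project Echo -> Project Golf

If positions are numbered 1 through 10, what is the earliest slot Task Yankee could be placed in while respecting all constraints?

1

Task Yankee has no prerequisites at all, so it can go in position 1.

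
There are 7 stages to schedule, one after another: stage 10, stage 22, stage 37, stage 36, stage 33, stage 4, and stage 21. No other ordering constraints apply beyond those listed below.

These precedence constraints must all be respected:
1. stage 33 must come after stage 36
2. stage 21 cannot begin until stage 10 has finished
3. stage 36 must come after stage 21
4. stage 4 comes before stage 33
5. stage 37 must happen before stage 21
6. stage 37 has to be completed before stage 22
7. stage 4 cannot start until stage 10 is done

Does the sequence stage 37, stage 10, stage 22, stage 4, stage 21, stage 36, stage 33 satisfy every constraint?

Yes

Checking each listed constraint against this order: for instance, stage 37 is in position 1 and stage 21 in position 5, so that constraint holds — and the remaining constraints check out the same way.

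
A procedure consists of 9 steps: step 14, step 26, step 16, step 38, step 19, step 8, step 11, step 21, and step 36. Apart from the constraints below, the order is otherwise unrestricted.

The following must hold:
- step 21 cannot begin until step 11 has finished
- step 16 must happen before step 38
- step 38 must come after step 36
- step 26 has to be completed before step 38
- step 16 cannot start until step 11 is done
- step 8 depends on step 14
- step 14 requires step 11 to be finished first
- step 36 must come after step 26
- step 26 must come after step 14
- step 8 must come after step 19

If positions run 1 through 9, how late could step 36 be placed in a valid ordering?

8

Following the constraints forward from step 36, its only required successor is step 38.
With 1 mandatory successor out of 9 steps total, the latest slot for step 36 is 9−1 = 8, and it's reachable by doing all non-successors before step 36.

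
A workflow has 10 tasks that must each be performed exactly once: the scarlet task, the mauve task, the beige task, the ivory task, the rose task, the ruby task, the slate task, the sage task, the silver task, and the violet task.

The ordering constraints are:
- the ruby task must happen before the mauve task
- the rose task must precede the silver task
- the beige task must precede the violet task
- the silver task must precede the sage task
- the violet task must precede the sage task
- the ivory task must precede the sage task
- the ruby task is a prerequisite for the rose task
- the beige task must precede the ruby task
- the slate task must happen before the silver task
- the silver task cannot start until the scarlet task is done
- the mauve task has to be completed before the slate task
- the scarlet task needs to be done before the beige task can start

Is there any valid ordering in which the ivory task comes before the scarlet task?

The constraints leave the ivory task and the scarlet task unordered relative to each other; nothing requires the scarlet task earlier.
That means at least one valid schedule has the ivory task before the scarlet task.

Yes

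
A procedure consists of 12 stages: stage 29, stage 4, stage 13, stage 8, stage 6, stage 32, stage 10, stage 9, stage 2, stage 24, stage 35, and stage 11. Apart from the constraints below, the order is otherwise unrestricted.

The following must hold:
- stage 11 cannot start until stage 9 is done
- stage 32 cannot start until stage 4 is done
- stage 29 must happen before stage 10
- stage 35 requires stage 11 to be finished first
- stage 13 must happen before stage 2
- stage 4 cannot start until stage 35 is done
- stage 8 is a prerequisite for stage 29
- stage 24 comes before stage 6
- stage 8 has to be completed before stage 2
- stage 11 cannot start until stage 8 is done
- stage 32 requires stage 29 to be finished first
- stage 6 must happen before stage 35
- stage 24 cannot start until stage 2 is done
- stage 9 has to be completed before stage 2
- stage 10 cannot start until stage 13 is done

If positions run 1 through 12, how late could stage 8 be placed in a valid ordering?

The stages that are forced after stage 8, directly or by a chain of constraints, are stage 29, stage 4, stage 6, stage 32, stage 10, stage 2, stage 24, stage 35, stage 11. That's 9 stages.
With 9 mandatory successors out of 12 stages total, the latest slot for stage 8 is 12−9 = 3, and it's reachable by doing all non-successors before stage 8.

3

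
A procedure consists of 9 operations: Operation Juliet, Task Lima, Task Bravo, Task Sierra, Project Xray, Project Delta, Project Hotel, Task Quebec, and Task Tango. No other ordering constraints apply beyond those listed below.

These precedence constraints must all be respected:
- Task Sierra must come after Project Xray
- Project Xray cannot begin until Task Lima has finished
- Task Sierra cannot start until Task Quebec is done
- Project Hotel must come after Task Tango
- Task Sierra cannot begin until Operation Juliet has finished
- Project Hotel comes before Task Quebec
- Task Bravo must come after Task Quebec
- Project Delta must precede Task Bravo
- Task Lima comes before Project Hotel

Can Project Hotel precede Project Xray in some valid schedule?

No chain of constraints runs from Project Xray to Project Hotel, so Project Xray is not required to come first.
So a valid ordering placing Project Hotel earlier than Project Xray exists.

Yes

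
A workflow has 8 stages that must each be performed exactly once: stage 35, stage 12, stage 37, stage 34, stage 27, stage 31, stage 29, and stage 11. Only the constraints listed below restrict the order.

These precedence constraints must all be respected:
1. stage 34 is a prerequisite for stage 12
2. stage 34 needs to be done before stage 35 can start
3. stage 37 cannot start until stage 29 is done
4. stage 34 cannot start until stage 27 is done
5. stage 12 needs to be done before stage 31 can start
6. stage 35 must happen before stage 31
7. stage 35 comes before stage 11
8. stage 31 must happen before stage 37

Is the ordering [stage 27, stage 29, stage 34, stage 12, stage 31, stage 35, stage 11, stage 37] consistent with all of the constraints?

Here stage 35 comes after stage 31.
That contradicts the constraint that stage 35 must precede stage 31.

No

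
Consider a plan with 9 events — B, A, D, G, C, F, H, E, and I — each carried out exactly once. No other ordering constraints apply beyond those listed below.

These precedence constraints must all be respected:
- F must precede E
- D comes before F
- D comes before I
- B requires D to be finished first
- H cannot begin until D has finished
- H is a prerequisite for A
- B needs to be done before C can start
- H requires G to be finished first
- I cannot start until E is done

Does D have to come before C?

There is a constraint chain D → B → C.
So D must precede C in any valid ordering.

Yes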